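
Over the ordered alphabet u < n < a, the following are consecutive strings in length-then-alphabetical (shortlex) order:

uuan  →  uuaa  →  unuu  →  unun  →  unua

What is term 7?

Stepping forward 2 times from unua: unua → unnu, then the target.

unnn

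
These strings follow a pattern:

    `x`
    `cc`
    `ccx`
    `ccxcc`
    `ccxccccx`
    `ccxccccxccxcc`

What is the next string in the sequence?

ccxccccxccxccccxccccx

Each term (from the third on) is the previous term followed by the one before it: term 3 = cc·x = ccx.
Continuing: ccxccccxccxcc · ccxccccx gives term 7.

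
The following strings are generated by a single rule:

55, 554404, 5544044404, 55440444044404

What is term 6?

5544044404440444044404

Every step adds 4404 to the end: s(k+1) = s(k)·4404.
From 55440444044404, 2 further steps: 55440444044404 → 554404440444044404 → (answer).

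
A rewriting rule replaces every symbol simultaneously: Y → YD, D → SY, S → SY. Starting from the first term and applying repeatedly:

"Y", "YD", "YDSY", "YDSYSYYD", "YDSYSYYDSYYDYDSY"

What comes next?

φ(YDSYSYYDSYYDYDSY) expands symbol-by-symbol to YD SY SY YD SY YD YD SY SY YD YD SY YD SY SY YD; joining the 16 pieces gives the next term.

YDSYSYYDSYYDYDSYSYYDYDSYYDSYSYYD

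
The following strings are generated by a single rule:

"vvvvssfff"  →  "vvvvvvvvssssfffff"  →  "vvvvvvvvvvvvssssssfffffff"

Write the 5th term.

Term n consists of 4n v's, followed by 2n s's, followed by 2n+1 f's (n = 1, 2, …).
Setting n = 5 gives 20, 10, 11 characters in each block.

vvvvvvvvvvvvvvvvvvvvssssssssssfffffffffff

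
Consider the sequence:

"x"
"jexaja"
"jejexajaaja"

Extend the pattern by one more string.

s(k+1) = je·s(k)·aja, so each term gains je as a prefix and aja as a suffix.
Applying this once more to jejexajaaja:

jejejexajaajaaja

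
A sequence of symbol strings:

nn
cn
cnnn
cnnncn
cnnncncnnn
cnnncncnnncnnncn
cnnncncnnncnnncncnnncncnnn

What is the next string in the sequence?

cnnncncnnncnnncncnnncncnnncnnncncnnncnnncn

From term 3 onward, concatenate the last term with the second-to-last: cn·nn = cnnn, cnnn·cn = cnnncn, …
The next term joins cnnncncnnncnnncncnnncncnnn and cnnncncnnncnnncn.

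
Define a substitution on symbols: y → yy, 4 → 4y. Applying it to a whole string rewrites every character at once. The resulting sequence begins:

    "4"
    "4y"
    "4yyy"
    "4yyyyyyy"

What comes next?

Apply φ to 4yyyyyyy symbol by symbol: 4→4y, y→yy, y→yy, y→yy, y→yy, y→yy, y→yy, y→yy; joined: 4y yy yy yy yy yy yy yy.

4yyyyyyyyyyyyyyy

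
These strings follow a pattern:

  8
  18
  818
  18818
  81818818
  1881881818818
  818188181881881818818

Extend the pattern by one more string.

1881881818818818188181881881818818

Each term (from the third on) is the two preceding terms concatenated in order: term 3 = 8·18 = 818.
Continuing: 1881881818818 · 818188181881881818818 gives term 8.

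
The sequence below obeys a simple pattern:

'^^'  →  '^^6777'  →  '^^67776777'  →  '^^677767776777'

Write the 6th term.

^^67776777677767776777

Each term is the previous one with 6777 appended.
From ^^677767776777, 2 further steps: ^^677767776777 → ^^6777677767776777 → (answer).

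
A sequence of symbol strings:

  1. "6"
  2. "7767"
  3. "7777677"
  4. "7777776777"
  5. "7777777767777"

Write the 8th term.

s(k+1) = 77·s(k)·7, so each term gains 77 as a prefix and 7 as a suffix.
From 7777777767777, 3 further steps: 7777777767777 → 7777777777677777 → 7777777777776777777 → (answer).

7777777777777767777777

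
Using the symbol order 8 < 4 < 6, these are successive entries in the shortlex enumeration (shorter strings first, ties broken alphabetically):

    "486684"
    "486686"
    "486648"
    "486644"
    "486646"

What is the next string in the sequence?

486668

Find the rightmost character of 486646 below 6, bump it to the next letter, and reset everything to its right to 8.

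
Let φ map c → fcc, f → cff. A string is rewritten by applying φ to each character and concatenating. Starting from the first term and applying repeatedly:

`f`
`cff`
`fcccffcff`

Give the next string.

cfffccfccfcccffcfffcccffcff

Expanding fcccffcff: f→cff, c→fcc, c→fcc, c→fcc, f→cff, f→cff, c→fcc, f→cff, f→cff. Concatenated: cff fcc fcc fcc cff cff fcc cff cff.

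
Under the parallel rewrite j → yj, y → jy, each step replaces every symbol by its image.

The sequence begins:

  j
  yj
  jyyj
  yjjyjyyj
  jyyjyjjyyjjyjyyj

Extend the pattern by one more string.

yjjyjyyjjyyjyjjyjyyjyjjyyjjyjyyj

φ(jyyjyjjyyjjyjyyj) expands symbol-by-symbol to yj jy jy yj jy yj yj jy jy yj yj jy yj jy jy yj; joining the 16 pieces gives the next term.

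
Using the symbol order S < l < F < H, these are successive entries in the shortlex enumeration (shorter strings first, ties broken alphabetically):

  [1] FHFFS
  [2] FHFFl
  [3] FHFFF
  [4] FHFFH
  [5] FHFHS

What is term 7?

Advancing 2 positions from FHFHS through FHFHS → FHFHl reaches term 7.

FHFHF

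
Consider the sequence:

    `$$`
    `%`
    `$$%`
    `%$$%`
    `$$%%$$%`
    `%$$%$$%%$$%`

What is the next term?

From term 3 onward, concatenate the second-to-last term with the last: $$·% = $$%, %·$$% = %$$%, …
The next term joins $$%%$$% and %$$%$$%%$$%.

$$%%$$%%$$%$$%%$$%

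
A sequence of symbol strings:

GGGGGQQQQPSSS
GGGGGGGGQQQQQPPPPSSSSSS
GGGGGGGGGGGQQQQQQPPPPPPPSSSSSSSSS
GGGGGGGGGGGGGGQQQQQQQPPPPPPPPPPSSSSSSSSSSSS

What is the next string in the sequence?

Term n consists of 3n+2 G's, followed by n+3 Q's, followed by 3n-2 P's, followed by 3n S's (n = 1, 2, …).
For the next term, n = 5, so the run lengths are 17, 8, 13, 15.

GGGGGGGGGGGGGGGGGQQQQQQQQPPPPPPPPPPPPPSSSSSSSSSSSSSSS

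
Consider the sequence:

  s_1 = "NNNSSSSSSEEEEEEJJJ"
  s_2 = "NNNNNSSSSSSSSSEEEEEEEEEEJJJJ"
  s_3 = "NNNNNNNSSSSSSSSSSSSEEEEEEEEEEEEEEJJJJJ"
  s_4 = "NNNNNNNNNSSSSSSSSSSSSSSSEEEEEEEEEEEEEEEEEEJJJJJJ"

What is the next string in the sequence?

NNNNNNNNNNNSSSSSSSSSSSSSSSSSSEEEEEEEEEEEEEEEEEEEEEEJJJJJJJ

Each string has the form N^{2n+1} S^{3n+3} E^{4n+2} J^{n+2} (n = 1, 2, …).
At n = 5 the blocks have lengths 11, 18, 22, 7.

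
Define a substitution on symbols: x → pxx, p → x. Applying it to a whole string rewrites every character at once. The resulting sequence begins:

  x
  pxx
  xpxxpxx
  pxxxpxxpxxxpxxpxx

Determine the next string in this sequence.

Applying the rule to each of the 17 symbols of pxxxpxxpxxxpxxpxx gives the pieces x pxx pxx pxx x pxx pxx x pxx pxx pxx x pxx pxx x pxx pxx, which concatenate to the answer.

xpxxpxxpxxxpxxpxxxpxxpxxpxxxpxxpxxxpxxpxx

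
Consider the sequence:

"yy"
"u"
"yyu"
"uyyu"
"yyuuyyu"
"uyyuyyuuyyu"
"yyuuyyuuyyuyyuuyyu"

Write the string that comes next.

uyyuyyuuyyuyyuuyyuuyyuyyuuyyu

This is a Fibonacci-style word recurrence s(k) = s(k−2)·s(k−1): e.g. yy·u = yyu.
The next term joins uyyuyyuuyyu and yyuuyyuuyyuyyuuyyu.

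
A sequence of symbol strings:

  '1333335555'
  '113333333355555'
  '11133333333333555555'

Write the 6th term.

11111133333333333333333333555555555

Each string has the form 1^{n-1} 3^{3n-1} 5^{n+2}, where the shown terms are n = 2, 3, 4.
At n = 7 the blocks have lengths 6, 20, 9.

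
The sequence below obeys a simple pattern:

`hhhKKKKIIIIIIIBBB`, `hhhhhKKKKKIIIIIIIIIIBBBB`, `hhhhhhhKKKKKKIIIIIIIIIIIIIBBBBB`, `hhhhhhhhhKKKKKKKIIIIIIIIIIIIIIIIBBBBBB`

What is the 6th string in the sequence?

Term n consists of 2n-1 h's, followed by n+2 K's, followed by 3n+1 I's, followed by n+1 B's, where the shown terms are n = 2, 3, 4, 5.
For term 6, n = 7, so the run lengths are 13, 9, 22, 8.

hhhhhhhhhhhhhKKKKKKKKKIIIIIIIIIIIIIIIIIIIIIIBBBBBBBB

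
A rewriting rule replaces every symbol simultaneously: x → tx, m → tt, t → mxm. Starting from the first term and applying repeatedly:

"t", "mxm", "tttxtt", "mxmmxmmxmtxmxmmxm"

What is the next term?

Rewriting the 17 symbols of mxmmxmmxmtxmxmmxm one by one yields tt tx tt tt tx tt tt tx tt mxm tx tt tx tt tt tx tt; concatenated:

tttxtttttxtttttxttmxmtxtttxtttttxtt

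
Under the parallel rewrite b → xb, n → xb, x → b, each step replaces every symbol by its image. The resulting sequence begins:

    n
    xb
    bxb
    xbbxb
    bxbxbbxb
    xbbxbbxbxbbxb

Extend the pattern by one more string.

Applying the rule to each of the 13 symbols of xbbxbbxbxbbxb gives the pieces b xb xb b xb xb b xb b xb xb b xb, which concatenate to the answer.

bxbxbbxbxbbxbbxbxbbxb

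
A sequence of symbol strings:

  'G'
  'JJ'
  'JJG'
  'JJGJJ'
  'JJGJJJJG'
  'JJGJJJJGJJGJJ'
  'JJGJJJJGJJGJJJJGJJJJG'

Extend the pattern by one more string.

JJGJJJJGJJGJJJJGJJJJGJJGJJJJGJJGJJ

Each term (from the third on) is the previous term followed by the one before it: term 3 = JJ·G = JJG.
Continuing: JJGJJJJGJJGJJJJGJJJJG · JJGJJJJGJJGJJ gives term 8.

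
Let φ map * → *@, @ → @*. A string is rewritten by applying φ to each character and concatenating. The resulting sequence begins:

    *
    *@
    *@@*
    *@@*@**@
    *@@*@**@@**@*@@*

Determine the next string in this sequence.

*@@*@**@@**@*@@*@**@*@@**@@*@**@

φ(*@@*@**@@**@*@@*) expands symbol-by-symbol to *@ @* @* *@ @* *@ *@ @* @* *@ *@ @* *@ @* @* *@; joining the 16 pieces gives the next term.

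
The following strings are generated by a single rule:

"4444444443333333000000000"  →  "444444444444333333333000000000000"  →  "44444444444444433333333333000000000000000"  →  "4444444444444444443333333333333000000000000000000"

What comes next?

The n-th term is 3n 4's then 2n+1 3's then 3n 0's, where the shown terms are n = 3, 4, 5, 6.
At n = 7 the blocks have lengths 21, 15, 21.

444444444444444444444333333333333333000000000000000000000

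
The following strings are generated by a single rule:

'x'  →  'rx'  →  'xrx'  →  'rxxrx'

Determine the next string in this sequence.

Each term (from the third on) is the two preceding terms concatenated in order: term 3 = x·rx = xrx.
So term 5 is xrx·rxxrx.

xrxrxxrx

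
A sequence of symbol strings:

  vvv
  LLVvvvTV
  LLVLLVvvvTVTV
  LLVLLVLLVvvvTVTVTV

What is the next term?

LLVLLVLLVLLVvvvTVTVTVTV

Every step adds LLV to the front and TV to the end of the previous string.
One more step from LLVLLVLLVvvvTVTVTV gives the answer.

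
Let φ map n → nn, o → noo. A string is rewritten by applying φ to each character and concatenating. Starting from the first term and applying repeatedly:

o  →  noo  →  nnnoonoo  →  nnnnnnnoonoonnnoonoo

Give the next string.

nnnnnnnnnnnnnnnoonoonnnoonoonnnnnnnoonoonnnoonoo

Replace each of the 20 characters of nnnnnnnoonoonnnoonoo in place — nn nn nn nn nn nn nn noo noo nn noo noo nn nn nn noo noo nn noo noo — and concatenate.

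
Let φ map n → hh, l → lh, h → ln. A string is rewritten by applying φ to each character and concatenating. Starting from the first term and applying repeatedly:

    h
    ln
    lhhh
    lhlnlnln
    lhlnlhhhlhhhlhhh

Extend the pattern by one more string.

lhlnlhhhlhlnlnlnlhlnlnlnlhlnlnln

φ(lhlnlhhhlhhhlhhh) expands symbol-by-symbol to lh ln lh hh lh ln ln ln lh ln ln ln lh ln ln ln; joining the 16 pieces gives the next term.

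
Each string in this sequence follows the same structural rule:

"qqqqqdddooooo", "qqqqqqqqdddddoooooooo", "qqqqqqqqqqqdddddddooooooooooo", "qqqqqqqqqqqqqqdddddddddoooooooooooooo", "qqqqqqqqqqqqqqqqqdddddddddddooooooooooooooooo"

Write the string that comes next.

Each string has the form q^{3n-1} d^{2n-1} o^{3n-1}, where the shown terms are n = 2, 3, 4, 5, 6.
Setting n = 7 gives 20, 13, 20 characters in each block.

qqqqqqqqqqqqqqqqqqqqdddddddddddddoooooooooooooooooooo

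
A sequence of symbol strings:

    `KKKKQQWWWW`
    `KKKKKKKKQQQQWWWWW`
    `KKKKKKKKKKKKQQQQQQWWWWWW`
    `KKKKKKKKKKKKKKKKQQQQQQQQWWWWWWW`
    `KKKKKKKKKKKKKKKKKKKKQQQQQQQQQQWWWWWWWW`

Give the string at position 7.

KKKKKKKKKKKKKKKKKKKKKKKKKKKKQQQQQQQQQQQQQQWWWWWWWWWW

The n-th term is 4n K's then 2n Q's then n+3 W's (n = 1, 2, …).
Setting n = 7 gives 28, 14, 10 characters in each block.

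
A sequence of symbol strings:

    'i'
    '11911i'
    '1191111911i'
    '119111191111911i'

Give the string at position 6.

1191111911119111191111911i

Every step adds 11911 at the front: s(k+1) = 11911·s(k).
From 119111191111911i, 2 further steps: 119111191111911i → 11911119111191111911i → (answer).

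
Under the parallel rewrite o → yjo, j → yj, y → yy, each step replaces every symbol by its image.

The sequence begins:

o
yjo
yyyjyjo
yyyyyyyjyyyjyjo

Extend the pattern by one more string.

yyyyyyyyyyyyyyyjyyyyyyyjyyyjyjo

Applying the rule to each of the 15 symbols of yyyyyyyjyyyjyjo gives the pieces yy yy yy yy yy yy yy yj yy yy yy yj yy yj yjo, which concatenate to the answer.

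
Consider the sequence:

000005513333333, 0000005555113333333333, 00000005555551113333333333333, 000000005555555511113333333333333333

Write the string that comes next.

The n-th term is n+3 0's then 2n-2 5's then n-1 1's then 3n+1 3's, where the shown terms are n = 2, 3, 4, 5.
Setting n = 6 gives 9, 10, 5, 19 characters in each block.

0000000005555555555111113333333333333333333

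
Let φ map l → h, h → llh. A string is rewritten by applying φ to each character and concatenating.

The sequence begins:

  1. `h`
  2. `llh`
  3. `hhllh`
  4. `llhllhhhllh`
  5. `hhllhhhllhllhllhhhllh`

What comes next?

llhllhhhllhllhllhhhllhhhllhhhllhllhllhhhllh

Applying the rule to each of the 21 symbols of hhllhhhllhllhllhhhllh gives the pieces llh llh h h llh llh llh h h llh h h llh h h llh llh llh h h llh, which concatenate to the answer.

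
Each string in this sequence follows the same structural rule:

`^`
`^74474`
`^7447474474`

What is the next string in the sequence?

Every step adds 74474 to the end: s(k+1) = s(k)·74474.
So the next term is ^7447474474·74474.

^744747447474474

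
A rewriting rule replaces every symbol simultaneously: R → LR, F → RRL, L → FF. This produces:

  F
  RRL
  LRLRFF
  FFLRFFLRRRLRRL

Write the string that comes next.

Rewriting the 14 symbols of FFLRFFLRRRLRRL one by one yields RRL RRL FF LR RRL RRL FF LR LR LR FF LR LR FF; concatenated:

RRLRRLFFLRRRLRRLFFLRLRLRFFLRLRFF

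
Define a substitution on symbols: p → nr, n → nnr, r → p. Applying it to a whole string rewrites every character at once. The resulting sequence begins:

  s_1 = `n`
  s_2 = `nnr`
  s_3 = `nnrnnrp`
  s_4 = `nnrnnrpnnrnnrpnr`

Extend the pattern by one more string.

Replace each of the 16 characters of nnrnnrpnnrnnrpnr in place — nnr nnr p nnr nnr p nr nnr nnr p nnr nnr p nr nnr p — and concatenate.

nnrnnrpnnrnnrpnrnnrnnrpnnrnnrpnrnnrp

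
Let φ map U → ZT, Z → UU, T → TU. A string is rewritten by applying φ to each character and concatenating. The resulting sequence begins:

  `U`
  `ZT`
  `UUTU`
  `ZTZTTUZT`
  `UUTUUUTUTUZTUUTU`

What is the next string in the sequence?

Rewriting the 16 symbols of UUTUUUTUTUZTUUTU one by one yields ZT ZT TU ZT ZT ZT TU ZT TU ZT UU TU ZT ZT TU ZT; concatenated:

ZTZTTUZTZTZTTUZTTUZTUUTUZTZTTUZT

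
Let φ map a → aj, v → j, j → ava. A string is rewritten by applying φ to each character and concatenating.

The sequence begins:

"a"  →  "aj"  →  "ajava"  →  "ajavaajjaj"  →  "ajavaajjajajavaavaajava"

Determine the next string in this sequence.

ajavaajjajajavaavaajavaajavaajjajajjajajavaajjaj

Applying the rule to each of the 23 symbols of ajavaajjajajavaavaajava gives the pieces aj ava aj j aj aj ava ava aj ava aj ava aj j aj aj j aj aj ava aj j aj, which concatenate to the answer.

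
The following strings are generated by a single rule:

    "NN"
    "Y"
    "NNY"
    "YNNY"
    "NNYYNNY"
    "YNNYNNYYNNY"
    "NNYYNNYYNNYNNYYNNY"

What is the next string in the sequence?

YNNYNNYYNNYNNYYNNYYNNYNNYYNNY

From term 3 onward, concatenate the second-to-last term with the last: NN·Y = NNY, Y·NNY = YNNY, …
So term 8 is YNNYNNYYNNY·NNYYNNYYNNYNNYYNNY.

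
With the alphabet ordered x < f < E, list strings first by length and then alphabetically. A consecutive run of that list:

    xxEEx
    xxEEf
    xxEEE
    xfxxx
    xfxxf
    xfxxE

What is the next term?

xfxfx

The successor of xfxxE increments the rightmost position that isn't already E and resets every position after it to x.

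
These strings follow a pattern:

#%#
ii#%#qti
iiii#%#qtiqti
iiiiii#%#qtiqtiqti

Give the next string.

iiiiiiii#%#qtiqtiqtiqti

Each term wraps the previous one in ii on the left and qti on the right.
One more step from iiiiii#%#qtiqtiqti gives the answer.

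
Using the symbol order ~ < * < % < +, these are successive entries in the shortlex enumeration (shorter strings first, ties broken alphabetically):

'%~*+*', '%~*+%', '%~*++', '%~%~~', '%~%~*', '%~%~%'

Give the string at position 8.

%~%*~

Continuing the enumeration 2 steps past %~%~%: %~%~% → %~%~+ → (answer).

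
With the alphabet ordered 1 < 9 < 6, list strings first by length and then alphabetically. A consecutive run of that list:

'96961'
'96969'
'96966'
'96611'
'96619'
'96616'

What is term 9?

96696

Stepping forward 3 times from 96616: 96616 → 96691 → 96699, then the target.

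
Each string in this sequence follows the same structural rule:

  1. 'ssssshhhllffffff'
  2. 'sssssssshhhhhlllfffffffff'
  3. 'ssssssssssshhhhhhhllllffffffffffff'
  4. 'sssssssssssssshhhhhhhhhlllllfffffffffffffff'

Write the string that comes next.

Reading off run lengths: s runs 5, 8, 11, 14; h runs 3, 5, 7, 9; l runs 2, 3, 4, 5; f runs 6, 9, 12, 15 — each is linear in n, where the shown terms are n = 2, 3, 4, 5.
Setting n = 6 gives 17, 11, 6, 18 characters in each block.

ssssssssssssssssshhhhhhhhhhhllllllffffffffffffffffff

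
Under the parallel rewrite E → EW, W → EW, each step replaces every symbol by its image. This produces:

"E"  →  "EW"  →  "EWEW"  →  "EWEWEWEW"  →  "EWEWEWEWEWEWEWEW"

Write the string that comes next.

Rewriting the 16 symbols of EWEWEWEWEWEWEWEW one by one yields EW EW EW EW EW EW EW EW EW EW EW EW EW EW EW EW; concatenated:

EWEWEWEWEWEWEWEWEWEWEWEWEWEWEWEW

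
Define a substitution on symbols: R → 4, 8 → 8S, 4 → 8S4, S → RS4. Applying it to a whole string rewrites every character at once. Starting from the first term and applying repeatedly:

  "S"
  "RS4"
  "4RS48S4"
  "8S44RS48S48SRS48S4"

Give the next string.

Applying the rule to each of the 18 symbols of 8S44RS48S48SRS48S4 gives the pieces 8S RS4 8S4 8S4 4 RS4 8S4 8S RS4 8S4 8S RS4 4 RS4 8S4 8S RS4 8S4, which concatenate to the answer.

8SRS48S48S44RS48S48SRS48S48SRS44RS48S48SRS48S4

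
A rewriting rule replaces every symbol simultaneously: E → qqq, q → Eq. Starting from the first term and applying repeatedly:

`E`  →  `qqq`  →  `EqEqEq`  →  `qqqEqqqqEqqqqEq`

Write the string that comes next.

EqEqEqqqqEqEqEqEqqqqEqEqEqEqqqqEq

Applying the rule to each of the 15 symbols of qqqEqqqqEqqqqEq gives the pieces Eq Eq Eq qqq Eq Eq Eq Eq qqq Eq Eq Eq Eq qqq Eq, which concatenate to the answer.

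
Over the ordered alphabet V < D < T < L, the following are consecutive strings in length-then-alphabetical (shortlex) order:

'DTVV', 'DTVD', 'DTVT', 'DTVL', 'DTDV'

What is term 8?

DTDL

Continuing the enumeration 3 steps past DTDV: DTDV → DTDD → DTDT → (answer).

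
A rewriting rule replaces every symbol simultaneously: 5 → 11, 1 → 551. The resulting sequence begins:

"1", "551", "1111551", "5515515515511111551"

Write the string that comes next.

11115511111551111155111115515515515515511111551

Replace each of the 19 characters of 5515515515511111551 in place — 11 11 551 11 11 551 11 11 551 11 11 551 551 551 551 551 11 11 551 — and concatenate.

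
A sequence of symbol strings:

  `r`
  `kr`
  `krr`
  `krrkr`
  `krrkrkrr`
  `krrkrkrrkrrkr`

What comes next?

krrkrkrrkrrkrkrrkrkrr

This is a Fibonacci-style word recurrence s(k) = s(k−1)·s(k−2): e.g. kr·r = krr.
The next term joins krrkrkrrkrrkr and krrkrkrr.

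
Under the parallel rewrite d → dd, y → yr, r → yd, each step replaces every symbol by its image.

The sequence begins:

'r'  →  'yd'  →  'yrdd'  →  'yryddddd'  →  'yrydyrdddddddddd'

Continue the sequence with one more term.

yrydyrddyryddddddddddddddddddddd

Applying the rule to each of the 16 symbols of yrydyrdddddddddd gives the pieces yr yd yr dd yr yd dd dd dd dd dd dd dd dd dd dd, which concatenate to the answer.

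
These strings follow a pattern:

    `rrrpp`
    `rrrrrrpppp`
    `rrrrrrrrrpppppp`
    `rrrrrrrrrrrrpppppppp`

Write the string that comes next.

Each string has the form r^{3n} p^{2n} (n = 1, 2, …).
Setting n = 5 gives 15, 10 characters in each block.

rrrrrrrrrrrrrrrpppppppppp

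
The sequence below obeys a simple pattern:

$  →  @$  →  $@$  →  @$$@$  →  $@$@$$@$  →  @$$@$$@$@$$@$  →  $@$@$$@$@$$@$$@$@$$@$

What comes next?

@$$@$$@$@$$@$$@$@$$@$@$$@$$@$@$$@$

Each term (from the third on) is the two preceding terms concatenated in order: term 3 = $·@$ = $@$.
The next term joins @$$@$$@$@$$@$ and $@$@$$@$@$$@$$@$@$$@$.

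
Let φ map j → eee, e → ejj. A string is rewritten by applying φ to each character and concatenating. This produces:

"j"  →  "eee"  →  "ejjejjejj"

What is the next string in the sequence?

ejjeeeeeeejjeeeeeeejjeeeeee

Rewriting each symbol of ejjejjejj: e→ejj, j→eee, j→eee, e→ejj, j→eee, j→eee, e→ejj, j→eee, j→eee, which concatenates to ejj eee eee ejj eee eee ejj eee eee.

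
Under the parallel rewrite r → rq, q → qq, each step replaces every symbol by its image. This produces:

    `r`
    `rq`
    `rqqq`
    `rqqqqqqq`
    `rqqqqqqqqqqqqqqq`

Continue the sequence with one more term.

rqqqqqqqqqqqqqqqqqqqqqqqqqqqqqqq

φ(rqqqqqqqqqqqqqqq) expands symbol-by-symbol to rq qq qq qq qq qq qq qq qq qq qq qq qq qq qq qq; joining the 16 pieces gives the next term.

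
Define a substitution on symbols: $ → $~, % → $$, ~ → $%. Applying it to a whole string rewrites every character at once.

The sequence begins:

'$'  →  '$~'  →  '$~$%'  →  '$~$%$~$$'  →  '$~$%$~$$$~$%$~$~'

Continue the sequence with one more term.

$~$%$~$$$~$%$~$~$~$%$~$$$~$%$~$%

Replace each of the 16 characters of $~$%$~$$$~$%$~$~ in place — $~ $% $~ $$ $~ $% $~ $~ $~ $% $~ $$ $~ $% $~ $% — and concatenate.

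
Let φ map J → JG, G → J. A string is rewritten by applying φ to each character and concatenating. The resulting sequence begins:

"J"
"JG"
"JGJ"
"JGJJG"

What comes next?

Expanding JGJJG: J→JG, G→J, J→JG, J→JG, G→J. Concatenated: JG J JG JG J.

JGJJGJGJ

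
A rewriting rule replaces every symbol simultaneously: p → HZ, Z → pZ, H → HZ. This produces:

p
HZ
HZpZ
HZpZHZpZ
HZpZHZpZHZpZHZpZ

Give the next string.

φ(HZpZHZpZHZpZHZpZ) expands symbol-by-symbol to HZ pZ HZ pZ HZ pZ HZ pZ HZ pZ HZ pZ HZ pZ HZ pZ; joining the 16 pieces gives the next term.

HZpZHZpZHZpZHZpZHZpZHZpZHZpZHZpZ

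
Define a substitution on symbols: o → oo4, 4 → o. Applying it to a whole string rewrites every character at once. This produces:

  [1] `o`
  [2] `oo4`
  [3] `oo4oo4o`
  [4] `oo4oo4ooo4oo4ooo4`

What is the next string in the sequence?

Rewriting the 17 symbols of oo4oo4ooo4oo4ooo4 one by one yields oo4 oo4 o oo4 oo4 o oo4 oo4 oo4 o oo4 oo4 o oo4 oo4 oo4 o; concatenated:

oo4oo4ooo4oo4ooo4oo4oo4ooo4oo4ooo4oo4oo4o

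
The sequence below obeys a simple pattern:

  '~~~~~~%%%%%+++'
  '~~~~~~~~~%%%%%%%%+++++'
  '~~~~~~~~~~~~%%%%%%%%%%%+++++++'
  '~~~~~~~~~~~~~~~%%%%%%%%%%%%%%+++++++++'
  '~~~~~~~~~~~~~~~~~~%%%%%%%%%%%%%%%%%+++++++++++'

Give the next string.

The n-th term is 3n ~'s then 3n-1 %'s then 2n-1 +'s, where the shown terms are n = 2, 3, 4, 5, 6.
For the next term, n = 7, so the run lengths are 21, 20, 13.

~~~~~~~~~~~~~~~~~~~~~%%%%%%%%%%%%%%%%%%%%+++++++++++++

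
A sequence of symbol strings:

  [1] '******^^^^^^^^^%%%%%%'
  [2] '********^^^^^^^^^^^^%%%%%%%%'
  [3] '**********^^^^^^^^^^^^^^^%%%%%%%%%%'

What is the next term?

Each string has the form *^{2n} ^^{3n} %^{2n}, where the shown terms are n = 3, 4, 5.
For the next term, n = 6, so the run lengths are 12, 18, 12.

************^^^^^^^^^^^^^^^^^^%%%%%%%%%%%%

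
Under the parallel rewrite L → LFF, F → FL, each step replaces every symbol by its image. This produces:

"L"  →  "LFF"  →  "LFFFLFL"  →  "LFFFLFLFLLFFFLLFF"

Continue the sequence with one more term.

LFFFLFLFLLFFFLLFFFLLFFLFFFLFLFLLFFLFFFLFL

Applying the rule to each of the 17 symbols of LFFFLFLFLLFFFLLFF gives the pieces LFF FL FL FL LFF FL LFF FL LFF LFF FL FL FL LFF LFF FL FL, which concatenate to the answer.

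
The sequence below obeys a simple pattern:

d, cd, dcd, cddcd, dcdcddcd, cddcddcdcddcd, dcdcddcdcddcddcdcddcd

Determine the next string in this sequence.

Each term (from the third on) is the two preceding terms concatenated in order: term 3 = d·cd = dcd.
The next term joins cddcddcdcddcd and dcdcddcdcddcddcdcddcd.

cddcddcdcddcddcdcddcdcddcddcdcddcd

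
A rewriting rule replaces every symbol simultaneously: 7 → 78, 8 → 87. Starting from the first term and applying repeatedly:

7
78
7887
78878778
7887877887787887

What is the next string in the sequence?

Replace each of the 16 characters of 7887877887787887 in place — 78 87 87 78 87 78 78 87 87 78 78 87 78 87 87 78 — and concatenate.

78878778877878878778788778878778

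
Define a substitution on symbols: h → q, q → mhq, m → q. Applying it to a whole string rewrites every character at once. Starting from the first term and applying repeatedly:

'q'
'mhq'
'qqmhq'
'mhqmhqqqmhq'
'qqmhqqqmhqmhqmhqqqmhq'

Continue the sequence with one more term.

Rewriting the 21 symbols of qqmhqqqmhqmhqmhqqqmhq one by one yields mhq mhq q q mhq mhq mhq q q mhq q q mhq q q mhq mhq mhq q q mhq; concatenated:

mhqmhqqqmhqmhqmhqqqmhqqqmhqqqmhqmhqmhqqqmhq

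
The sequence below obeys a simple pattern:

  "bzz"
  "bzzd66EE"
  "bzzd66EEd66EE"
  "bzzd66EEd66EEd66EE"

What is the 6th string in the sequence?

Each term is the previous one with d66EE appended.
From bzzd66EEd66EEd66EE, 2 further steps: bzzd66EEd66EEd66EE → bzzd66EEd66EEd66EEd66EE → (answer).

bzzd66EEd66EEd66EEd66EEd66EE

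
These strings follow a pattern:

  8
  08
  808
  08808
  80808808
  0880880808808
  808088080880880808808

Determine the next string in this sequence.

Each term (from the third on) is the two preceding terms concatenated in order: term 3 = 8·08 = 808.
So term 8 is 0880880808808·808088080880880808808.

0880880808808808088080880880808808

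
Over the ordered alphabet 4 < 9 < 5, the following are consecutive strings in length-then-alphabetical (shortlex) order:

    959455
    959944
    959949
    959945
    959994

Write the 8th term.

959954

Advancing 3 positions from 959994 through 959994 → 959999 → 959995 reaches term 8.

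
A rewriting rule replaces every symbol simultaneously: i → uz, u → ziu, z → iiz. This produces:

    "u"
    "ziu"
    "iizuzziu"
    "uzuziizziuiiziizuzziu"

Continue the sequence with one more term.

Replace each of the 21 characters of uzuziizziuiiziizuzziu in place — ziu iiz ziu iiz uz uz iiz iiz uz ziu uz uz iiz uz uz iiz ziu iiz iiz uz ziu — and concatenate.

ziuiizziuiizuzuziiziizuzziuuzuziizuzuziizziuiiziizuzziu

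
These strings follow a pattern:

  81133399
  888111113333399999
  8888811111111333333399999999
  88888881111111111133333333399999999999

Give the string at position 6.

Each string has the form 8^{2n-1} 1^{3n-1} 3^{2n+1} 9^{3n-1} (n = 1, 2, …).
Setting n = 6 gives 11, 17, 13, 17 characters in each block.

8888888888811111111111111111333333333333399999999999999999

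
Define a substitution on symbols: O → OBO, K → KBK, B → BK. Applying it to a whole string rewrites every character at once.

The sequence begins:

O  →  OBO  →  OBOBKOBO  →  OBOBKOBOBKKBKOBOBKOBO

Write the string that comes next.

Applying the rule to each of the 21 symbols of OBOBKOBOBKKBKOBOBKOBO gives the pieces OBO BK OBO BK KBK OBO BK OBO BK KBK KBK BK KBK OBO BK OBO BK KBK OBO BK OBO, which concatenate to the answer.

OBOBKOBOBKKBKOBOBKOBOBKKBKKBKBKKBKOBOBKOBOBKKBKOBOBKOBO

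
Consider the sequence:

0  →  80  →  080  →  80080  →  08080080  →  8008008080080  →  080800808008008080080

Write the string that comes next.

Each term (from the third on) is the two preceding terms concatenated in order: term 3 = 0·80 = 080.
So term 8 is 8008008080080·080800808008008080080.

8008008080080080800808008008080080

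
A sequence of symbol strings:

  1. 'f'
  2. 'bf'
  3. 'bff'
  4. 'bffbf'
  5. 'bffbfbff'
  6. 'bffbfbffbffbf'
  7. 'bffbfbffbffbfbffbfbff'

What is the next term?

bffbfbffbffbfbffbfbffbffbfbffbffbf

This is a Fibonacci-style word recurrence s(k) = s(k−1)·s(k−2): e.g. bf·f = bff.
So term 8 is bffbfbffbffbfbffbfbff·bffbfbffbffbf.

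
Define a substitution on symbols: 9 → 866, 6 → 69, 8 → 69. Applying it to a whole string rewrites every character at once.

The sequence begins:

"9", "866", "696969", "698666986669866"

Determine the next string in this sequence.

Replace each of the 15 characters of 698666986669866 in place — 69 866 69 69 69 69 866 69 69 69 69 866 69 69 69 — and concatenate.

698666969696986669696969866696969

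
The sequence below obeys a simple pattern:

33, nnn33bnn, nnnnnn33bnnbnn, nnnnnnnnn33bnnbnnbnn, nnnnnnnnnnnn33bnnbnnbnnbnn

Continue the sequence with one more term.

Each term wraps the previous one in nnn on the left and bnn on the right.
One more step from nnnnnnnnnnnn33bnnbnnbnnbnn gives the answer.

nnnnnnnnnnnnnnn33bnnbnnbnnbnnbnn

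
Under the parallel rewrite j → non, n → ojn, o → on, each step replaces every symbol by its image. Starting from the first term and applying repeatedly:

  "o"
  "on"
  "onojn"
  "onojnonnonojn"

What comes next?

onojnonnonojnonojnojnonojnonnonojn

Replace each of the 13 characters of onojnonnonojn in place — on ojn on non ojn on ojn ojn on ojn on non ojn — and concatenate.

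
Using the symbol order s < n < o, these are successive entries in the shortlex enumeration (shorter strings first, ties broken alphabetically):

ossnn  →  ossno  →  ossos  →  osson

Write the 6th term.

Stepping forward 2 times from osson: osson → ossoo, then the target.

osnss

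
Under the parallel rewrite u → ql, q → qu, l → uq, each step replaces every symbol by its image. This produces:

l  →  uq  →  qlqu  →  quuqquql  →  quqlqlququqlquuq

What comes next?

quqlquuqquuqquqlquqlquuqquqlqlqu

Applying the rule to each of the 16 symbols of quqlqlququqlquuq gives the pieces qu ql qu uq qu uq qu ql qu ql qu uq qu ql ql qu, which concatenate to the answer.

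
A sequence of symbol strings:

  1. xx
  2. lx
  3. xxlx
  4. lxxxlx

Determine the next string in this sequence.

Each term (from the third on) is the two preceding terms concatenated in order: term 3 = xx·lx = xxlx.
The next term joins xxlx and lxxxlx.

xxlxlxxxlx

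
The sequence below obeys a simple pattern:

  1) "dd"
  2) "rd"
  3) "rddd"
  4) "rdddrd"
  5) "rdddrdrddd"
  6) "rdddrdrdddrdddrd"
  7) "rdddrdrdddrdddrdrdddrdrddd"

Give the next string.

rdddrdrdddrdddrdrdddrdrdddrdddrdrdddrdddrd

From term 3 onward, concatenate the last term with the second-to-last: rd·dd = rddd, rddd·rd = rdddrd, …
So term 8 is rdddrdrdddrdddrdrdddrdrddd·rdddrdrdddrdddrd.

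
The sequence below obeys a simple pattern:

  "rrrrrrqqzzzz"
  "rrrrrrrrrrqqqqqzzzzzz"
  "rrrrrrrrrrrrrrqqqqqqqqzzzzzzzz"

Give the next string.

rrrrrrrrrrrrrrrrrrqqqqqqqqqqqzzzzzzzzzz

Term n consists of 4n+2 r's, followed by 3n-1 q's, followed by 2n+2 z's (n = 1, 2, …).
At n = 4 the blocks have lengths 18, 11, 10.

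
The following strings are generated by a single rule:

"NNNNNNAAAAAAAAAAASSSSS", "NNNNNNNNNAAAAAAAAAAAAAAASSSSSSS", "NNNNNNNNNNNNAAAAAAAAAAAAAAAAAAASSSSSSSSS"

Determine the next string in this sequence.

Term n consists of 3n N's, followed by 4n+3 A's, followed by 2n+1 S's, where the shown terms are n = 2, 3, 4.
At n = 5 the blocks have lengths 15, 23, 11.

NNNNNNNNNNNNNNNAAAAAAAAAAAAAAAAAAAAAAASSSSSSSSSSS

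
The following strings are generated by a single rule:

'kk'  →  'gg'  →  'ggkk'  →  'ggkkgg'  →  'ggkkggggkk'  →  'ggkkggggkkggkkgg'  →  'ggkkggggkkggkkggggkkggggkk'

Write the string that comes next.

ggkkggggkkggkkggggkkggggkkggkkggggkkggkkgg

This is a Fibonacci-style word recurrence s(k) = s(k−1)·s(k−2): e.g. gg·kk = ggkk.
Continuing: ggkkggggkkggkkggggkkggggkk · ggkkggggkkggkkgg gives term 8.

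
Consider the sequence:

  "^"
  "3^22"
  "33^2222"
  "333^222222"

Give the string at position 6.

33333^2222222222

Every step adds 3 to the front and 22 to the end of the previous string.
From 333^222222, 2 further steps: 333^222222 → 3333^22222222 → (answer).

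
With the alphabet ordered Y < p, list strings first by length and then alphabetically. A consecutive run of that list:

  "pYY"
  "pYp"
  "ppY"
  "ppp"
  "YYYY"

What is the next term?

YYYp

The successor of YYYY increments the rightmost position that isn't already p and resets every position after it to Y.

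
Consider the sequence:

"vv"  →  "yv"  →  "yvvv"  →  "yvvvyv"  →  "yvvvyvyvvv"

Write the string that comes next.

Each term (from the third on) is the previous term followed by the one before it: term 3 = yv·vv = yvvv.
Continuing: yvvvyvyvvv · yvvvyv gives term 6.

yvvvyvyvvvyvvvyv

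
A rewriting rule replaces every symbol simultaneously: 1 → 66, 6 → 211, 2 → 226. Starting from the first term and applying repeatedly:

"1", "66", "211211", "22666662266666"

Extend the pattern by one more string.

226226211211211211211226226211211211211211

φ(22666662266666) expands symbol-by-symbol to 226 226 211 211 211 211 211 226 226 211 211 211 211 211; joining the 14 pieces gives the next term.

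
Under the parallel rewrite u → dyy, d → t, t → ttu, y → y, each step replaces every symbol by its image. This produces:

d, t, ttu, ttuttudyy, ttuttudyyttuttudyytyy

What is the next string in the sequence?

Rewriting the 21 symbols of ttuttudyyttuttudyytyy one by one yields ttu ttu dyy ttu ttu dyy t y y ttu ttu dyy ttu ttu dyy t y y ttu y y; concatenated:

ttuttudyyttuttudyytyyttuttudyyttuttudyytyyttuyy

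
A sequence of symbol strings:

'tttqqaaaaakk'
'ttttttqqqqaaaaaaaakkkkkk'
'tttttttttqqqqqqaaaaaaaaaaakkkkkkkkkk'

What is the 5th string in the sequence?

The n-th term is 3n t's then 2n q's then 3n+2 a's then 4n-2 k's (n = 1, 2, …).
Setting n = 5 gives 15, 10, 17, 18 characters in each block.

tttttttttttttttqqqqqqqqqqaaaaaaaaaaaaaaaaakkkkkkkkkkkkkkkkkk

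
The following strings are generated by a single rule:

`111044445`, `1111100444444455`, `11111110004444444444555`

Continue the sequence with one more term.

111111111000044444444444445555

Each string has the form 1^{2n+1} 0^{n} 4^{3n+1} 5^{n} (n = 1, 2, …).
For the next term, n = 4, so the run lengths are 9, 4, 13, 4.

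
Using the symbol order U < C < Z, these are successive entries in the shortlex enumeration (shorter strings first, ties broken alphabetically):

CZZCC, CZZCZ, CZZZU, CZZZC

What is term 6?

Stepping forward 2 times from CZZZC: CZZZC → CZZZZ, then the target.

ZUUUU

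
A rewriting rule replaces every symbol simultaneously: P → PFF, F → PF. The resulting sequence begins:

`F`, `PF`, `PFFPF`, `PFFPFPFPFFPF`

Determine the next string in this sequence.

Rewriting each symbol of PFFPFPFPFFPF: P→PFF, F→PF, F→PF, P→PFF, F→PF, P→PFF, F→PF, P→PFF, F→PF, F→PF, P→PFF, F→PF, which concatenates to PFF PF PF PFF PF PFF PF PFF PF PF PFF PF.

PFFPFPFPFFPFPFFPFPFFPFPFPFFPF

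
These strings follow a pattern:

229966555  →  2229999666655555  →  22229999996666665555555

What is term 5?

Each string has the form 2^{n} 9^{2n-2} 6^{2n-2} 5^{2n-1}, where the shown terms are n = 2, 3, 4.
Setting n = 6 gives 6, 10, 10, 11 characters in each block.

2222229999999999666666666655555555555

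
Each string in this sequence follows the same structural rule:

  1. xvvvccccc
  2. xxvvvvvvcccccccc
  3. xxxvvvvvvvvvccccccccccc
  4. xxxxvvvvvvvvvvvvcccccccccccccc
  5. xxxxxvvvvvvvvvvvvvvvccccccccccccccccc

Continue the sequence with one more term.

Reading off run lengths: x runs 1, 2, 3, 4, 5; v runs 3, 6, 9, 12, 15; c runs 5, 8, 11, 14, 17 — each is linear in n (n = 1, 2, …).
For the next term, n = 6, so the run lengths are 6, 18, 20.

xxxxxxvvvvvvvvvvvvvvvvvvcccccccccccccccccccc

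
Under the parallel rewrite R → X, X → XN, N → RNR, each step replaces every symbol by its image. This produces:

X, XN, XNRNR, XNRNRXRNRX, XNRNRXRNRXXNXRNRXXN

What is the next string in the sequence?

XNRNRXRNRXXNXRNRXXNXNRNRXNXRNRXXNXNRNR

φ(XNRNRXRNRXXNXRNRXXN) expands symbol-by-symbol to XN RNR X RNR X XN X RNR X XN XN RNR XN X RNR X XN XN RNR; joining the 19 pieces gives the next term.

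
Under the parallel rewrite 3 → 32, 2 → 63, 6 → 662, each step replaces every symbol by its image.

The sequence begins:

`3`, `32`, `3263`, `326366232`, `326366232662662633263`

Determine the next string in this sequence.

326366232662662633263662662636626626366232326366232

Replace each of the 21 characters of 326366232662662633263 in place — 32 63 662 32 662 662 63 32 63 662 662 63 662 662 63 662 32 32 63 662 32 — and concatenate.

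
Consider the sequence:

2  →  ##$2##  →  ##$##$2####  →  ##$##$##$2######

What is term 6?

##$##$##$##$##$2##########

Every step adds ##$ to the front and ## to the end of the previous string.
From ##$##$##$2######, 2 further steps: ##$##$##$2###### → ##$##$##$##$2######## → (answer).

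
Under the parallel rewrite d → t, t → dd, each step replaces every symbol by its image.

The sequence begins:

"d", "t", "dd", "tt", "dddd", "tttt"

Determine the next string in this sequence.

dddddddd

Expanding tttt: t→dd, t→dd, t→dd, t→dd. Concatenated: dd dd dd dd.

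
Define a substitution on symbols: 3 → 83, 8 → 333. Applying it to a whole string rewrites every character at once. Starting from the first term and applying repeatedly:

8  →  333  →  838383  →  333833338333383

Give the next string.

Applying the rule to each of the 15 symbols of 333833338333383 gives the pieces 83 83 83 333 83 83 83 83 333 83 83 83 83 333 83, which concatenate to the answer.

838383333838383833338383838333383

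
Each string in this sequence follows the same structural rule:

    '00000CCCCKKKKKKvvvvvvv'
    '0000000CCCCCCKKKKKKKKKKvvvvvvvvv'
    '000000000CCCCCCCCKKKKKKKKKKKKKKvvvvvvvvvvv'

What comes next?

The n-th term is 2n+1 0's then 2n C's then 4n-2 K's then 2n+3 v's, where the shown terms are n = 2, 3, 4.
At n = 5 the blocks have lengths 11, 10, 18, 13.

00000000000CCCCCCCCCCKKKKKKKKKKKKKKKKKKvvvvvvvvvvvvv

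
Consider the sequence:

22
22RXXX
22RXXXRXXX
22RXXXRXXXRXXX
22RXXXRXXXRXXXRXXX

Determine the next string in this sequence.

Each term is the previous one with RXXX appended.
One more step from 22RXXXRXXXRXXXRXXX gives the answer.

22RXXXRXXXRXXXRXXXRXXX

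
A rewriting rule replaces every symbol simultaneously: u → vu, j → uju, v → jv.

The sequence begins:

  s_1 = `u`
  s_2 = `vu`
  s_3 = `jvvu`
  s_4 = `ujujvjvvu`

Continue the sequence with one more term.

vuujuvuujujvujujvjvvu

Expanding ujujvjvvu: u→vu, j→uju, u→vu, j→uju, v→jv, j→uju, v→jv, v→jv, u→vu. Concatenated: vu uju vu uju jv uju jv jv vu.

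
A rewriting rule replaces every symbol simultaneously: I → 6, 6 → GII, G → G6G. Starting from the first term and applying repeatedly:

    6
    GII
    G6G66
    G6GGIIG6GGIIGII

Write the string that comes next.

φ(G6GGIIG6GGIIGII) expands symbol-by-symbol to G6G GII G6G G6G 6 6 G6G GII G6G G6G 6 6 G6G 6 6; joining the 15 pieces gives the next term.

G6GGIIG6GG6G66G6GGIIG6GG6G66G6G66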